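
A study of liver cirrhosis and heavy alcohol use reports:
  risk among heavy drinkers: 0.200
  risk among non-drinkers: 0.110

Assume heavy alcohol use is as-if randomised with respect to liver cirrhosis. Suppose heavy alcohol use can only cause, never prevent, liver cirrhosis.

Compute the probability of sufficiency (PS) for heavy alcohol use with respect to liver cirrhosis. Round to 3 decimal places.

PS ≈ 0.101

Let p₁ = 0.2, p₀ = 0.11.
Under exogeneity and monotonicity, PS = (p₁ − p₀) / (1 − p₀).
PS = (0.2 − 0.11) / (1 − 0.11) = 0.09 / 0.89 ≈ 0.1011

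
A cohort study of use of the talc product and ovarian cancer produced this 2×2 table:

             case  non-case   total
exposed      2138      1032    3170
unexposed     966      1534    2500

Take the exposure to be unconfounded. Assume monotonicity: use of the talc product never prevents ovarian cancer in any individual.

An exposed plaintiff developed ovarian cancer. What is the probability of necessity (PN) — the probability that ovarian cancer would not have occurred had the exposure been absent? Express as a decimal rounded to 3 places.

PN ≈ 0.427

p₁ = P(outcome | exposed) = 2138/3170 = 0.67445
p₀ = P(outcome | unexposed) = 966/2500 = 0.3864
Under exogeneity and monotonicity, PN = (p₁ − p₀)/p₁.
PN = (0.67445 − 0.3864) / 0.67445 ≈ 0.4271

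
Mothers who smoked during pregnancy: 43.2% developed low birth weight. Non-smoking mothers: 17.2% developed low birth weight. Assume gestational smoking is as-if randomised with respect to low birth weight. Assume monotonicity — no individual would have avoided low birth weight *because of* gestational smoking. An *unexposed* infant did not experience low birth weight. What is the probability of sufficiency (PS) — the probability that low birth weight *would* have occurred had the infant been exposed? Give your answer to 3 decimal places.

PS ≈ 0.314

p₁ = 0.432, p₀ = 0.172.
Under exogeneity and monotonicity, PS = (p₁ − p₀) / (1 − p₀).
PS = (0.432 − 0.172) / (1 − 0.172) = 0.26 / 0.828 ≈ 0.3140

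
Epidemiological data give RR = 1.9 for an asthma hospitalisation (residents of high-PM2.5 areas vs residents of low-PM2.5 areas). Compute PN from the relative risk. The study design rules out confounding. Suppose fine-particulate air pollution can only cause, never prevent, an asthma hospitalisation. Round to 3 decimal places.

Under exogeneity and monotonicity, PN = (RR − 1) / RR = 1 − 1/RR.
PN = (1.9 − 1) / 1.9 = 0.9 / 1.9 ≈ 0.4737

PN ≈ 0.474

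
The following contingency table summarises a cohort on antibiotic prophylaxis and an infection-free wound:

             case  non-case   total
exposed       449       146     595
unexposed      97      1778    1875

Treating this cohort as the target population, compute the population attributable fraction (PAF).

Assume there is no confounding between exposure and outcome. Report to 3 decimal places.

p₁ = P(outcome | exposed) = 449/595 = 0.75462
p₀ = P(outcome | unexposed) = 97/1875 = 0.051733
Exposure prevalence π = 595/2470 = 0.24089; overall risk P(Y=1) = 0.22105.
Under exogeneity, PAF = [P(Y=1) − p₀]/P(Y=1).
PAF = (0.22105 − 0.051733) / 0.22105 ≈ 0.7660

PAF ≈ 0.766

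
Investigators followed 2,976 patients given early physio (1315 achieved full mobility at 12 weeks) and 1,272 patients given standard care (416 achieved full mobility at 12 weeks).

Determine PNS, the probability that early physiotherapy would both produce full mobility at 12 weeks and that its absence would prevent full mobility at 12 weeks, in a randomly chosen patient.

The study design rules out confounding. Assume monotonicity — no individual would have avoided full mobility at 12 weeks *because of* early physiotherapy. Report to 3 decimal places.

PNS ≈ 0.115

p₁ = P(outcome | exposed) = 1315/2976 = 0.44187
p₀ = P(outcome | unexposed) = 416/1272 = 0.32704
Under exogeneity and monotonicity, PNS = p₁ − p₀.
PNS = 0.44187 − 0.32704 = 0.11482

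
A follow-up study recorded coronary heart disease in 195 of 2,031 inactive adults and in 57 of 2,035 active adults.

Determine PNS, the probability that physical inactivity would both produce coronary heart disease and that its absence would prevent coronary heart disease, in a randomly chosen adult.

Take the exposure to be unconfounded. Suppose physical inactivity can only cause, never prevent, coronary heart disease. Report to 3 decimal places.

PNS ≈ 0.068

p₁ = P(outcome | exposed) = 195/2031 = 0.096012
p₀ = P(outcome | unexposed) = 57/2035 = 0.02801
Under exogeneity and monotonicity, PNS = p₁ − p₀.
PNS = 0.096012 − 0.02801 = 0.068002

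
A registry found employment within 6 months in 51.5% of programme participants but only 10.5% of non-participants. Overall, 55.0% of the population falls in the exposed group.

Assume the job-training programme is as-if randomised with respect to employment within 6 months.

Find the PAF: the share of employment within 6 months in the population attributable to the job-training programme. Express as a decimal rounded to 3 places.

p₁ = 0.515, p₀ = 0.105.
Overall risk P(Y=1) = π·p₁ + (1−π)·p₀ = 0.55×0.515 + 0.45×0.105 = 0.3305.
Under exogeneity, PAF = [P(Y=1) − p₀] / P(Y=1).
PAF = (0.3305 − 0.105) / 0.3305 ≈ 0.6823

PAF ≈ 0.682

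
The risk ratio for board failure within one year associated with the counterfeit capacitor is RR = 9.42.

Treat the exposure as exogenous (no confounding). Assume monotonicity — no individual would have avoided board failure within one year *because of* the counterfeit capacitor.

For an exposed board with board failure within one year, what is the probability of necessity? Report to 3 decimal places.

Under exogeneity and monotonicity, PN = (RR − 1) / RR = 1 − 1/RR.
PN = (9.42 − 1) / 9.42 = 8.42 / 9.42 ≈ 0.8938

PN ≈ 0.894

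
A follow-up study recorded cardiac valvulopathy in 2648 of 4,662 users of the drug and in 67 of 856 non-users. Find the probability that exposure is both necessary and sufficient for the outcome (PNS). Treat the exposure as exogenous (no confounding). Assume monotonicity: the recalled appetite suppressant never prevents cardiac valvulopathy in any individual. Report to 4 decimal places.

PNS ≈ 0.4897

p₁ = P(outcome | exposed) = 2648/4662 = 0.568
p₀ = P(outcome | unexposed) = 67/856 = 0.078271
Under exogeneity and monotonicity, PNS = p₁ − p₀.
PNS = 0.568 − 0.078271 = 0.48973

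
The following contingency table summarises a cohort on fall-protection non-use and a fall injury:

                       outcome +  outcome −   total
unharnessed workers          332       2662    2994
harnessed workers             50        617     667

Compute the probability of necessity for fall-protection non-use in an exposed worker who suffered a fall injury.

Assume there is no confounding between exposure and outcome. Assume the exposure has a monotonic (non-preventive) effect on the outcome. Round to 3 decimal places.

p₁ = P(outcome | exposed) = 332/2994 = 0.11089
p₀ = P(outcome | unexposed) = 50/667 = 0.074963
Under exogeneity and monotonicity, PN = (p₁ − p₀) / p₁.
PN = (0.11089 − 0.074963) / 0.11089 = 0.035926 / 0.11089 ≈ 0.3240

PN ≈ 0.324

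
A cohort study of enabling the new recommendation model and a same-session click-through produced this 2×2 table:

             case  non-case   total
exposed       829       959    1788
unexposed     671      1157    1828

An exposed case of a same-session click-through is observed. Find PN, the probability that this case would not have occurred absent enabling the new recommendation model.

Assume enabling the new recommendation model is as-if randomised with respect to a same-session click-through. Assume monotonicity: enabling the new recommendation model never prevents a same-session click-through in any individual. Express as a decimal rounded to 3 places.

p₁ = P(outcome | exposed) = 829/1788 = 0.46365
p₀ = P(outcome | unexposed) = 671/1828 = 0.36707
Under exogeneity and monotonicity, PN = (p₁ − p₀)/p₁.
PN = (0.46365 − 0.36707) / 0.46365 ≈ 0.2083

PN ≈ 0.208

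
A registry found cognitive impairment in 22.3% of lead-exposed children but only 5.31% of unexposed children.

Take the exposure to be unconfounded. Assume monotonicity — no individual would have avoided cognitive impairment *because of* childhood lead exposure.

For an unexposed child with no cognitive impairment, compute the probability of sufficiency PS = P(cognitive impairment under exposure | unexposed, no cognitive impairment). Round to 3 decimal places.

PS ≈ 0.179

p₁ = 0.223, p₀ = 0.0531.
Under exogeneity and monotonicity, PS = (p₁ − p₀) / (1 − p₀).
PS = (0.223 − 0.0531) / (1 − 0.0531) = 0.1699 / 0.9469 ≈ 0.1794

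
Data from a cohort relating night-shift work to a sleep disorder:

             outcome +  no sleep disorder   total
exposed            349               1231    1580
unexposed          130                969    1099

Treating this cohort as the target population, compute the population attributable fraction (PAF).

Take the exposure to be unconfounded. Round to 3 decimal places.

PAF ≈ 0.338

p₁ = P(outcome | exposed) = 349/1580 = 0.22089
p₀ = P(outcome | unexposed) = 130/1099 = 0.11829
Exposure prevalence π = 1580/2679 = 0.58977; overall risk P(Y=1) = 0.1788.
Under exogeneity, PAF = [P(Y=1) − p₀]/P(Y=1).
PAF = (0.1788 − 0.11829) / 0.1788 ≈ 0.3384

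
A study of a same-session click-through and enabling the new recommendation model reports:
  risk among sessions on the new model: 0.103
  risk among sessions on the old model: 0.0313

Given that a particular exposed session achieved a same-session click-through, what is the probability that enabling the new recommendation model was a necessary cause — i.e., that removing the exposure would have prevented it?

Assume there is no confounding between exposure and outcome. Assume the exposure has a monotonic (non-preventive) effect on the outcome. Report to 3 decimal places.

PN ≈ 0.696

Let p₁ = 0.103, p₀ = 0.0313.
Under exogeneity and monotonicity, PN = (p₁ − p₀) / p₁.
PN = (0.103 − 0.0313) / 0.103 = 0.0717 / 0.103 ≈ 0.6961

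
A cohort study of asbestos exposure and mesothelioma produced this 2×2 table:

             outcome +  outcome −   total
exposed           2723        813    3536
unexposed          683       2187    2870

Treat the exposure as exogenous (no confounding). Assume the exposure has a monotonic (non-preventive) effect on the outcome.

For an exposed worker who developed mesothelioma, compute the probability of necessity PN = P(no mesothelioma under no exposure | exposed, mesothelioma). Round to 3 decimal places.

PN ≈ 0.691

p₁ = P(outcome | exposed) = 2723/3536 = 0.77008
p₀ = P(outcome | unexposed) = 683/2870 = 0.23798
Under exogeneity and monotonicity, PN = (p₁ − p₀) / p₁.
PN = (0.77008 − 0.23798) / 0.77008 = 0.5321 / 0.77008 ≈ 0.6910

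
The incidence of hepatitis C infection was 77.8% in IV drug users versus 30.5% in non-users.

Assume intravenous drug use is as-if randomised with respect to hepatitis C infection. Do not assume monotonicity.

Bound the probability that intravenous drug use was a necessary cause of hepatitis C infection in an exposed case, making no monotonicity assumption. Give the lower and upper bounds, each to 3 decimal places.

0.608 ≤ PN ≤ 0.893

p₁ = 0.778, p₀ = 0.305.
Under exogeneity alone the bounds on PN are max{0,(p₁−p₀)/p₁} ≤ PN ≤ min{1,(1−p₀)/p₁}.
  lower = (p₁ − p₀)/p₁ = 0.473 / 0.778 ≈ 0.6080
  upper = min{1, (1 − p₀)/p₁} = 0.695 / 0.778 ≈ 0.8933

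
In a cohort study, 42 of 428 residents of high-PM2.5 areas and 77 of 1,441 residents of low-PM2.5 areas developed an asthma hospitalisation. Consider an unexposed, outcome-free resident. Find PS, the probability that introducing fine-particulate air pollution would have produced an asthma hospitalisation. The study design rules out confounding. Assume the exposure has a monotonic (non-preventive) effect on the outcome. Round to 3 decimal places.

PS ≈ 0.047

p₁ = P(outcome | exposed) = 42/428 = 0.098131
p₀ = P(outcome | unexposed) = 77/1441 = 0.053435
Under exogeneity and monotonicity, PS = (p₁ − p₀) / (1 − p₀).
PS = (0.098131 − 0.053435) / (1 − 0.053435) = 0.044696 / 0.94656 ≈ 0.0472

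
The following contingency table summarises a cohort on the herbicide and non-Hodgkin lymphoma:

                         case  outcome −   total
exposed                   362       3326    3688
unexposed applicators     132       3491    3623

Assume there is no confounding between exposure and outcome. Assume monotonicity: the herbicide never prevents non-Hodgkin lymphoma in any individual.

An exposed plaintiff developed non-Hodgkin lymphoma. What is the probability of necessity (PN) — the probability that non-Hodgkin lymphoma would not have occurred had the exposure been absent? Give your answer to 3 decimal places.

p₁ = P(outcome | exposed) = 362/3688 = 0.098156
p₀ = P(outcome | unexposed) = 132/3623 = 0.036434
Under exogeneity and monotonicity, PN = (p₁ − p₀)/p₁.
PN = (0.098156 − 0.036434) / 0.098156 ≈ 0.6288

PN ≈ 0.629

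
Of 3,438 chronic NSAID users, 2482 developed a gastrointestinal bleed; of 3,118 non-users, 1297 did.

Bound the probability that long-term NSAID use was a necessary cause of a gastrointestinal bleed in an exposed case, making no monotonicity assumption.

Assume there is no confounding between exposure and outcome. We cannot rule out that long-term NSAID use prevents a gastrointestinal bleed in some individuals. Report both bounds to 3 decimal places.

p₁ = P(outcome | exposed) = 2482/3438 = 0.72193
p₀ = P(outcome | unexposed) = 1297/3118 = 0.41597
Under exogeneity alone the bounds on PN are max{0,(p₁−p₀)/p₁} ≤ PN ≤ min{1,(1−p₀)/p₁}.
  lower = (p₁ − p₀)/p₁ = 0.30596 / 0.72193 ≈ 0.4238
  upper = min{1, (1 − p₀)/p₁} = 0.58403 / 0.72193 ≈ 0.8090

0.424 ≤ PN ≤ 0.809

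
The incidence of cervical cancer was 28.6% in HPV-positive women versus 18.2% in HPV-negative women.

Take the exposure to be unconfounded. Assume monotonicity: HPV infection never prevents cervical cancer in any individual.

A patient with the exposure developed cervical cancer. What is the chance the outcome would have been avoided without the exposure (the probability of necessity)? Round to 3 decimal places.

p₁ = 0.286, p₀ = 0.182.
Under exogeneity and monotonicity, PN = (p₁ − p₀) / p₁.
PN = (0.286 − 0.182) / 0.286 = 0.104 / 0.286 ≈ 0.3636

PN ≈ 0.364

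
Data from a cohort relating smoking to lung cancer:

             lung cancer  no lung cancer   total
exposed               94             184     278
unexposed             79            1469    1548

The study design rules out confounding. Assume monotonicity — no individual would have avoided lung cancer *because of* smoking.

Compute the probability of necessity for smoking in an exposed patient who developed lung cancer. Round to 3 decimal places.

PN ≈ 0.849

p₁ = P(outcome | exposed) = 94/278 = 0.33813
p₀ = P(outcome | unexposed) = 79/1548 = 0.051034
Under exogeneity and monotonicity, PN = (p₁ − p₀)/p₁.
PN = (0.33813 − 0.051034) / 0.33813 ≈ 0.8491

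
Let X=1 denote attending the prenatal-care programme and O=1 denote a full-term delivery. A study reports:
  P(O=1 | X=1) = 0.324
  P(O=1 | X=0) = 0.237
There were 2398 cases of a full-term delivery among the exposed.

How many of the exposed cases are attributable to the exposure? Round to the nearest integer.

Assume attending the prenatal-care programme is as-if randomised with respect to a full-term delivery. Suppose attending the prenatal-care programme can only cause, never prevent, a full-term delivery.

Let p₁ = 0.324, p₀ = 0.237.
PN = (p₁ − p₀)/p₁ = (0.324 − 0.237) / 0.324 ≈ 0.26852.
Attributable cases ≈ PN × (exposed cases) = 0.26852 × 2398 ≈ 643.91.

about 644 cases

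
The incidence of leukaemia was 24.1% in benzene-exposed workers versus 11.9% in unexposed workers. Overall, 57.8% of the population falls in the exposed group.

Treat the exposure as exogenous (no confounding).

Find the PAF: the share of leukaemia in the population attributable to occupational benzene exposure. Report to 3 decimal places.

p₁ = 0.241, p₀ = 0.119.
Overall risk P(Y=1) = π·p₁ + (1−π)·p₀ = 0.578×0.241 + 0.422×0.119 = 0.18952.
Under exogeneity, PAF = [P(Y=1) − p₀] / P(Y=1).
PAF = (0.18952 − 0.119) / 0.18952 ≈ 0.3721

PAF ≈ 0.372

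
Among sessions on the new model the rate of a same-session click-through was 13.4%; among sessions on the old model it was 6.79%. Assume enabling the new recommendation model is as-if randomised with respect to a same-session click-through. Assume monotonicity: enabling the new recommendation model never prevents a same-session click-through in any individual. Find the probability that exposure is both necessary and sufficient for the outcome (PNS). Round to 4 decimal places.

p₁ = 0.134, p₀ = 0.0679.
Under exogeneity and monotonicity, PNS = p₁ − p₀.
PNS = 0.134 − 0.0679 = 0.0661

PNS ≈ 0.0661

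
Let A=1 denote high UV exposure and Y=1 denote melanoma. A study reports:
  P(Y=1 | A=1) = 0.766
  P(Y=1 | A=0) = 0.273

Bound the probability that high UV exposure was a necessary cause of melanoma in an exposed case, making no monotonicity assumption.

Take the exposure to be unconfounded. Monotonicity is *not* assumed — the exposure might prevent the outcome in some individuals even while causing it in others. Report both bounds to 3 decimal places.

Let p₁ = 0.766, p₀ = 0.273.
Under exogeneity alone the bounds on PN are max{0,(p₁−p₀)/p₁} ≤ PN ≤ min{1,(1−p₀)/p₁}.
  lower = (p₁ − p₀)/p₁ = 0.493 / 0.766 ≈ 0.6436
  upper = min{1, (1 − p₀)/p₁} = 0.727 / 0.766 ≈ 0.9491

0.644 ≤ PN ≤ 0.949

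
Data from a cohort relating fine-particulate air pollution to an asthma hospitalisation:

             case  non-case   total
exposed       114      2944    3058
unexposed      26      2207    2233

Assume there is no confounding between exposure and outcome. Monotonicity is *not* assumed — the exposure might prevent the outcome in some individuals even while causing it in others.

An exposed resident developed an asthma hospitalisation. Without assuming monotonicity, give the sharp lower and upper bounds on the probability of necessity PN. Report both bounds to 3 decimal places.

p₁ = P(outcome | exposed) = 114/3058 = 0.037279
p₀ = P(outcome | unexposed) = 26/2233 = 0.011644
Under exogeneity alone the bounds on PN are max{0,(p₁−p₀)/p₁} ≤ PN ≤ min{1,(1−p₀)/p₁}.
  lower = (p₁ − p₀)/p₁ = 0.025636 / 0.037279 ≈ 0.6877
  upper = min{1, (1 − p₀)/p₁} = 0.98836 / 0.037279 ≈ 26.5122 → capped at 1

0.688 ≤ PN ≤ 1.000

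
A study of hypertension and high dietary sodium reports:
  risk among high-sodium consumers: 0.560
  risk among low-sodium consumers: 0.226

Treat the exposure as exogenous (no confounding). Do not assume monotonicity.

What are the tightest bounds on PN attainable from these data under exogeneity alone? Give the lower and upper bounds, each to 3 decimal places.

Let p₁ = 0.56, p₀ = 0.226.
Under exogeneity alone the bounds on PN are max{0,(p₁−p₀)/p₁} ≤ PN ≤ min{1,(1−p₀)/p₁}.
  lower = (p₁ − p₀)/p₁ = 0.334 / 0.56 ≈ 0.5964
  upper = min{1, (1 − p₀)/p₁} = 0.774 / 0.56 ≈ 1.3821 → capped at 1

0.596 ≤ PN ≤ 1.000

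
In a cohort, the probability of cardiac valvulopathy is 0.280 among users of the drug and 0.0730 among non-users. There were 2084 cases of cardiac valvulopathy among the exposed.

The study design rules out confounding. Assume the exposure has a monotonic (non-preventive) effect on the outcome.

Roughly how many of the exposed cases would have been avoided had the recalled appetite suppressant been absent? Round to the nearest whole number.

Let p₁ = 0.28, p₀ = 0.073.
PN = (p₁ − p₀)/p₁ = (0.28 − 0.073) / 0.28 ≈ 0.73929.
Attributable cases ≈ PN × (exposed cases) = 0.73929 × 2084 ≈ 1540.67.

about 1541 cases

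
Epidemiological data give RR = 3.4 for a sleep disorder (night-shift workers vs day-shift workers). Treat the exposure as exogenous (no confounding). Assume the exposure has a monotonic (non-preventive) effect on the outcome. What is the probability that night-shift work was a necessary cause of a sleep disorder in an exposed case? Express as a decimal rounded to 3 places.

PN ≈ 0.706

Under exogeneity and monotonicity, PN = (RR − 1) / RR = 1 − 1/RR.
PN = (3.4 − 1) / 3.4 = 2.4 / 3.4 ≈ 0.7059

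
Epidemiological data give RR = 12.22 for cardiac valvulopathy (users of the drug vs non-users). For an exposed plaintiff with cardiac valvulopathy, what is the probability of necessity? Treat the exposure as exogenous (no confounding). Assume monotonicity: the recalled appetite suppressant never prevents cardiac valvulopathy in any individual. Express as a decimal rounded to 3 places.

PN ≈ 0.918

Under exogeneity and monotonicity, PN = (RR − 1) / RR = 1 − 1/RR.
PN = (12.22 − 1) / 12.22 = 11.22 / 12.22 ≈ 0.9182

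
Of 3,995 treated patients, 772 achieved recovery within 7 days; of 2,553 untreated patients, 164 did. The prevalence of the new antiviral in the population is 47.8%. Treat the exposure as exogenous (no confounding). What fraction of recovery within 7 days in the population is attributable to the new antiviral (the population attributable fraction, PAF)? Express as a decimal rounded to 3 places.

PAF ≈ 0.490

p₁ = P(outcome | exposed) = 772/3995 = 0.19324
p₀ = P(outcome | unexposed) = 164/2553 = 0.064238
Overall risk P(Y=1) = π·p₁ + (1−π)·p₀ = 0.478×0.19324 + 0.522×0.064238 = 0.1259.
Under exogeneity, PAF = [P(Y=1) − p₀] / P(Y=1).
PAF = (0.1259 − 0.064238) / 0.1259 ≈ 0.4898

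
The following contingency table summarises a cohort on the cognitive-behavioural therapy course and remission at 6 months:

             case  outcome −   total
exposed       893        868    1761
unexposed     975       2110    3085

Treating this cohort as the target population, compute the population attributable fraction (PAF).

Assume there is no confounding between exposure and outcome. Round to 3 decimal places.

p₁ = P(outcome | exposed) = 893/1761 = 0.5071
p₀ = P(outcome | unexposed) = 975/3085 = 0.31605
Exposure prevalence π = 1761/4846 = 0.36339; overall risk P(Y=1) = 0.38547.
Under exogeneity, PAF = [P(Y=1) − p₀]/P(Y=1).
PAF = (0.38547 − 0.31605) / 0.38547 ≈ 0.1801

PAF ≈ 0.180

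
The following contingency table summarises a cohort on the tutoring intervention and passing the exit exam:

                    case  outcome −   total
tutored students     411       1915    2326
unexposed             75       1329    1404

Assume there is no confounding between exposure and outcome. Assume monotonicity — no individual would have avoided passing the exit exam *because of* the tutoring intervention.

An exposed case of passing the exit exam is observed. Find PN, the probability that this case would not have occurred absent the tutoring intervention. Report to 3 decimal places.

PN ≈ 0.698

p₁ = P(outcome | exposed) = 411/2326 = 0.1767
p₀ = P(outcome | unexposed) = 75/1404 = 0.053419
Under exogeneity and monotonicity, PN = (p₁ − p₀)/p₁.
PN = (0.1767 − 0.053419) / 0.1767 ≈ 0.6977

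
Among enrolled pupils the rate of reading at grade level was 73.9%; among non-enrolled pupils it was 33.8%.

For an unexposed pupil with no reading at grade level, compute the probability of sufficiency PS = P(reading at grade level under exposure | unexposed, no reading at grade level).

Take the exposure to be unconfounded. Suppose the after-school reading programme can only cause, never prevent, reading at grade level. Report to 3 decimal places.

PS ≈ 0.606

p₁ = 0.739, p₀ = 0.338.
Under exogeneity and monotonicity, PS = (p₁ − p₀) / (1 − p₀).
PS = (0.739 − 0.338) / (1 − 0.338) = 0.401 / 0.662 ≈ 0.6057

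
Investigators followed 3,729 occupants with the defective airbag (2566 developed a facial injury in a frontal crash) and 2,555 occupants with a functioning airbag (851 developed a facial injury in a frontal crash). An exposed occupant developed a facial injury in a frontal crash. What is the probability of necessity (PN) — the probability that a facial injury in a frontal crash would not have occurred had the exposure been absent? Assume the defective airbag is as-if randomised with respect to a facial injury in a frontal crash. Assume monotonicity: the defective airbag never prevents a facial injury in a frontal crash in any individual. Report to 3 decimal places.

p₁ = P(outcome | exposed) = 2566/3729 = 0.68812
p₀ = P(outcome | unexposed) = 851/2555 = 0.33307
Under exogeneity and monotonicity, PN = (p₁ − p₀) / p₁.
PN = (0.68812 − 0.33307) / 0.68812 = 0.35505 / 0.68812 ≈ 0.5160

PN ≈ 0.516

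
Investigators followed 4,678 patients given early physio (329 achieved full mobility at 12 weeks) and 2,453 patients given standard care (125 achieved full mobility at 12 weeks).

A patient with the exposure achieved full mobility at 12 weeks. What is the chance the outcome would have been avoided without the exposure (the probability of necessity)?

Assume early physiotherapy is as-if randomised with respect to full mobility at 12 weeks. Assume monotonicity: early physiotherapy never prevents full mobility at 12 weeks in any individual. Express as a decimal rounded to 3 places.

PN ≈ 0.275

p₁ = P(outcome | exposed) = 329/4678 = 0.070329
p₀ = P(outcome | unexposed) = 125/2453 = 0.050958
Under exogeneity and monotonicity, PN = (p₁ − p₀) / p₁.
PN = (0.070329 − 0.050958) / 0.070329 = 0.019371 / 0.070329 ≈ 0.2754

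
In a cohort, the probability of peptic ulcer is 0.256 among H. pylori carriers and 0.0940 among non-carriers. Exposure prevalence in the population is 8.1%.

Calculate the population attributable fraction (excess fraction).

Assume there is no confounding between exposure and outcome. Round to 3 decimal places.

PAF ≈ 0.122

Let p₁ = 0.256, p₀ = 0.094.
Overall risk P(Y=1) = π·p₁ + (1−π)·p₀ = 0.081×0.256 + 0.919×0.094 = 0.10712.
Under exogeneity, PAF = [P(Y=1) − p₀] / P(Y=1).
PAF = (0.10712 − 0.094) / 0.10712 ≈ 0.1225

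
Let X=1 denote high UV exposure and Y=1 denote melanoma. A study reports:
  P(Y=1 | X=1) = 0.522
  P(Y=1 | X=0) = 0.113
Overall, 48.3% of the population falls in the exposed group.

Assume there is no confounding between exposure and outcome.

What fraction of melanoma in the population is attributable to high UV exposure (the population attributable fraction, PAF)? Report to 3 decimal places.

Let p₁ = 0.522, p₀ = 0.113.
Overall risk P(Y=1) = π·p₁ + (1−π)·p₀ = 0.483×0.522 + 0.517×0.113 = 0.31055.
Under exogeneity, PAF = [P(Y=1) − p₀] / P(Y=1).
PAF = (0.31055 − 0.113) / 0.31055 ≈ 0.6361

PAF ≈ 0.636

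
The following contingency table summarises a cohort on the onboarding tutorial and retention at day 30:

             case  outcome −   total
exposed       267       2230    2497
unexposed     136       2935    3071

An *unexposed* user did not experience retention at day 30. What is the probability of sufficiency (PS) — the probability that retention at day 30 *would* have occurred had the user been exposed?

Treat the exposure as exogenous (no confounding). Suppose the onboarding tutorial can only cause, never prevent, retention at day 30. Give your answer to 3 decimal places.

PS ≈ 0.066

p₁ = P(outcome | exposed) = 267/2497 = 0.10693
p₀ = P(outcome | unexposed) = 136/3071 = 0.044285
Under exogeneity and monotonicity, PS = (p₁ − p₀)/(1 − p₀).
PS = (0.10693 − 0.044285) / 0.95571 ≈ 0.0655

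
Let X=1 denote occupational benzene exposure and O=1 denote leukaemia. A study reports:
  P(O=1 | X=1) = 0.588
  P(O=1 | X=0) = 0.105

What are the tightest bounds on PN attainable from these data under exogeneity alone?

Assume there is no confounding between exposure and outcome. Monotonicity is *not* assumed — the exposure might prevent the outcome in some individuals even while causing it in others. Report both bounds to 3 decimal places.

Let p₁ = 0.588, p₀ = 0.105.
Under exogeneity alone the bounds on PN are max{0,(p₁−p₀)/p₁} ≤ PN ≤ min{1,(1−p₀)/p₁}.
  lower = (p₁ − p₀)/p₁ = 0.483 / 0.588 ≈ 0.8214
  upper = min{1, (1 − p₀)/p₁} = 0.895 / 0.588 ≈ 1.5221 → capped at 1

0.821 ≤ PN ≤ 1.000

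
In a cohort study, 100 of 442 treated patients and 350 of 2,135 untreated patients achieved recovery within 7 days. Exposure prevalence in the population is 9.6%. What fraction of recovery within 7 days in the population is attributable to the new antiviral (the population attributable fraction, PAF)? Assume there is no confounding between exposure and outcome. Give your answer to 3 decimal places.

PAF ≈ 0.035

p₁ = P(outcome | exposed) = 100/442 = 0.22624
p₀ = P(outcome | unexposed) = 350/2135 = 0.16393
Overall risk P(Y=1) = π·p₁ + (1−π)·p₀ = 0.096×0.22624 + 0.904×0.16393 = 0.16992.
Under exogeneity, PAF = [P(Y=1) − p₀] / P(Y=1).
PAF = (0.16992 − 0.16393) / 0.16992 ≈ 0.0352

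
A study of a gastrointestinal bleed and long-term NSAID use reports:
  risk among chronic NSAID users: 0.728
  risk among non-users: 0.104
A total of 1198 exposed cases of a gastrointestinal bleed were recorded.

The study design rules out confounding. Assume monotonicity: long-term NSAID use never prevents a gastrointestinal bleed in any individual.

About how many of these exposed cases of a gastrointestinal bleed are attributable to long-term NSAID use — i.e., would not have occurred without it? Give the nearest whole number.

Let p₁ = 0.728, p₀ = 0.104.
PN = (p₁ − p₀)/p₁ = (0.728 − 0.104) / 0.728 ≈ 0.85714.
Attributable cases ≈ PN × (exposed cases) = 0.85714 × 1198 ≈ 1026.86.

about 1027 cases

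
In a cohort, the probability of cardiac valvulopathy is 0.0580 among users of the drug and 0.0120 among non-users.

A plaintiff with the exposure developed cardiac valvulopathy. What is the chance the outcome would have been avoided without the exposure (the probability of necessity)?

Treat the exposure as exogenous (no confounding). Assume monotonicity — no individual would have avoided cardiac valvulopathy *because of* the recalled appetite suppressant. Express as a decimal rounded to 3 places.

Let p₁ = 0.058, p₀ = 0.012.
Under exogeneity and monotonicity, PN = (p₁ − p₀) / p₁.
PN = (0.058 − 0.012) / 0.058 = 0.046 / 0.058 ≈ 0.7931

PN ≈ 0.793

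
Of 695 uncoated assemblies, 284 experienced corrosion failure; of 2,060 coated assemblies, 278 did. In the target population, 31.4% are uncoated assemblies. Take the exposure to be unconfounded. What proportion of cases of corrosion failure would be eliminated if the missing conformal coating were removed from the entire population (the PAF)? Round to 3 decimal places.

p₁ = P(outcome | exposed) = 284/695 = 0.40863
p₀ = P(outcome | unexposed) = 278/2060 = 0.13495
Overall risk P(Y=1) = π·p₁ + (1−π)·p₀ = 0.314×0.40863 + 0.686×0.13495 = 0.22089.
Under exogeneity, PAF = [P(Y=1) − p₀] / P(Y=1).
PAF = (0.22089 − 0.13495) / 0.22089 ≈ 0.3890

PAF ≈ 0.389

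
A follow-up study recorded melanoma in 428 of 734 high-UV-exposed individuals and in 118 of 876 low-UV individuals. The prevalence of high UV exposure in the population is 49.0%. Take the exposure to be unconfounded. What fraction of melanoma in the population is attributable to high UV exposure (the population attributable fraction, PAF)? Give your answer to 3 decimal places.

PAF ≈ 0.620

p₁ = P(outcome | exposed) = 428/734 = 0.58311
p₀ = P(outcome | unexposed) = 118/876 = 0.1347
Overall risk P(Y=1) = π·p₁ + (1−π)·p₀ = 0.49×0.58311 + 0.51×0.1347 = 0.35442.
Under exogeneity, PAF = [P(Y=1) − p₀] / P(Y=1).
PAF = (0.35442 − 0.1347) / 0.35442 ≈ 0.6199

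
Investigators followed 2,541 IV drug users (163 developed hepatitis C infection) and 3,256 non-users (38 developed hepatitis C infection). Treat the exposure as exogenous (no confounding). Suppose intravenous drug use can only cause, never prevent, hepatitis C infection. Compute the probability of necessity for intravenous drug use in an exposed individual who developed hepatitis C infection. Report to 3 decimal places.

p₁ = P(outcome | exposed) = 163/2541 = 0.064148
p₀ = P(outcome | unexposed) = 38/3256 = 0.011671
Under exogeneity and monotonicity, PN = (p₁ − p₀) / p₁.
PN = (0.064148 − 0.011671) / 0.064148 = 0.052477 / 0.064148 ≈ 0.8181

PN ≈ 0.818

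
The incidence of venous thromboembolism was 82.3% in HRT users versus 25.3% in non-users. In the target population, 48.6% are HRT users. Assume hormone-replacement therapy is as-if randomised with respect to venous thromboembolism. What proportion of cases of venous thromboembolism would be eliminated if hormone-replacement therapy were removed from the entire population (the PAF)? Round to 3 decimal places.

PAF ≈ 0.523

p₁ = 0.823, p₀ = 0.253.
Overall risk P(Y=1) = π·p₁ + (1−π)·p₀ = 0.486×0.823 + 0.514×0.253 = 0.53002.
Under exogeneity, PAF = [P(Y=1) − p₀] / P(Y=1).
PAF = (0.53002 − 0.253) / 0.53002 ≈ 0.5227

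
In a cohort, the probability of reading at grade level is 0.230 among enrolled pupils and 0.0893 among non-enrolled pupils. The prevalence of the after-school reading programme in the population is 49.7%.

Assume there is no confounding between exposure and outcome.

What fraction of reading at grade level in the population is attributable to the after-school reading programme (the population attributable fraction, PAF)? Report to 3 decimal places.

Let p₁ = 0.23, p₀ = 0.0893.
Overall risk P(Y=1) = π·p₁ + (1−π)·p₀ = 0.497×0.23 + 0.503×0.0893 = 0.15923.
Under exogeneity, PAF = [P(Y=1) − p₀] / P(Y=1).
PAF = (0.15923 − 0.0893) / 0.15923 ≈ 0.4392

PAF ≈ 0.439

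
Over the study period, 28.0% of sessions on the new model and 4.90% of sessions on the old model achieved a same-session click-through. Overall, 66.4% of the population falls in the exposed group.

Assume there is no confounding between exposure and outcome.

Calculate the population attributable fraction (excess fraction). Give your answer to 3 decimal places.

p₁ = 0.28, p₀ = 0.049.
Overall risk P(Y=1) = π·p₁ + (1−π)·p₀ = 0.664×0.28 + 0.336×0.049 = 0.20238.
Under exogeneity, PAF = [P(Y=1) − p₀] / P(Y=1).
PAF = (0.20238 − 0.049) / 0.20238 ≈ 0.7579

PAF ≈ 0.758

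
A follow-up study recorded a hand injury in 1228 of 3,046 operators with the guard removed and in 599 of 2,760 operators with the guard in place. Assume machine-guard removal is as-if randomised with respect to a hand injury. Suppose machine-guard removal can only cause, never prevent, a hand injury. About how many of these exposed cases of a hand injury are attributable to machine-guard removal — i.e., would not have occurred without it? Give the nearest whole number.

p₁ = P(outcome | exposed) = 1228/3046 = 0.40315
p₀ = P(outcome | unexposed) = 599/2760 = 0.21703
PN = (p₁ − p₀)/p₁ = (0.40315 − 0.21703) / 0.40315 ≈ 0.46167.
Attributable cases ≈ PN × (exposed cases) = 0.46167 × 1228 ≈ 566.93.

about 567 cases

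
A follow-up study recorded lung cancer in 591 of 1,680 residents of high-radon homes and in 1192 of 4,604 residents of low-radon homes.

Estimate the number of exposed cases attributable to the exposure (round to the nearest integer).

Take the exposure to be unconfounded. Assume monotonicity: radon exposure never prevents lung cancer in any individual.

about 156 cases

p₁ = P(outcome | exposed) = 591/1680 = 0.35179
p₀ = P(outcome | unexposed) = 1192/4604 = 0.25891
PN = (p₁ − p₀)/p₁ = (0.35179 − 0.25891) / 0.35179 ≈ 0.26403.
Attributable cases ≈ PN × (exposed cases) = 0.26403 × 591 ≈ 156.04.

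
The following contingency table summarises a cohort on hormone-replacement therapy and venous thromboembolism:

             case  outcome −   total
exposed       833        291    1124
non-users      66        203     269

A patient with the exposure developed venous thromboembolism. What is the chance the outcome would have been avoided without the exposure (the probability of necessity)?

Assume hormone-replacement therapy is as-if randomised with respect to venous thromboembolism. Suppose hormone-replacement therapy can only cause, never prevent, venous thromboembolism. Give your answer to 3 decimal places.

PN ≈ 0.669

p₁ = P(outcome | exposed) = 833/1124 = 0.7411
p₀ = P(outcome | unexposed) = 66/269 = 0.24535
Under exogeneity and monotonicity, PN = (p₁ − p₀) / p₁.
PN = (0.7411 − 0.24535) / 0.7411 = 0.49575 / 0.7411 ≈ 0.6689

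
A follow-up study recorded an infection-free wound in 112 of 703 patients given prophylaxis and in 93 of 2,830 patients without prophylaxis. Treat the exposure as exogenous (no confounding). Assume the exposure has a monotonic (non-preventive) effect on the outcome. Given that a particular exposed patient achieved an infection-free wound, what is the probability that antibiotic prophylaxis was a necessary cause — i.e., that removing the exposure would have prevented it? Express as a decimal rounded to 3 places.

PN ≈ 0.794

p₁ = P(outcome | exposed) = 112/703 = 0.15932
p₀ = P(outcome | unexposed) = 93/2830 = 0.032862
Under exogeneity and monotonicity, PN = (p₁ − p₀) / p₁.
PN = (0.15932 − 0.032862) / 0.15932 = 0.12646 / 0.15932 ≈ 0.7937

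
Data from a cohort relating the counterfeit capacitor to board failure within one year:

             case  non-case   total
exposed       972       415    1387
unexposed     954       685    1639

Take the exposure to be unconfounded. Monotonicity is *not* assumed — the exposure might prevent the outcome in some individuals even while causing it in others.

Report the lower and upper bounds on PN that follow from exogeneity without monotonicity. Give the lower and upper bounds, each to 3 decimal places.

0.169 ≤ PN ≤ 0.596

p₁ = P(outcome | exposed) = 972/1387 = 0.70079
p₀ = P(outcome | unexposed) = 954/1639 = 0.58206
Under exogeneity alone the bounds on PN are max{0,(p₁−p₀)/p₁} ≤ PN ≤ min{1,(1−p₀)/p₁}.
  lower = (p₁ − p₀)/p₁ = 0.11873 / 0.70079 ≈ 0.1694
  upper = min{1, (1 − p₀)/p₁} = 0.41794 / 0.70079 ≈ 0.5964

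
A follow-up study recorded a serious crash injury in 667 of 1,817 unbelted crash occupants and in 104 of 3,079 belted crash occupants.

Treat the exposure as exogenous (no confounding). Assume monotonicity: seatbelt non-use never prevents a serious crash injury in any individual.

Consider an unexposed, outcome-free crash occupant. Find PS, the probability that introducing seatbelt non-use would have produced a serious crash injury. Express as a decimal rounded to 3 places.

p₁ = P(outcome | exposed) = 667/1817 = 0.36709
p₀ = P(outcome | unexposed) = 104/3079 = 0.033777
Under exogeneity and monotonicity, PS = (p₁ − p₀) / (1 − p₀).
PS = (0.36709 − 0.033777) / (1 − 0.033777) = 0.33331 / 0.96622 ≈ 0.3450

PS ≈ 0.345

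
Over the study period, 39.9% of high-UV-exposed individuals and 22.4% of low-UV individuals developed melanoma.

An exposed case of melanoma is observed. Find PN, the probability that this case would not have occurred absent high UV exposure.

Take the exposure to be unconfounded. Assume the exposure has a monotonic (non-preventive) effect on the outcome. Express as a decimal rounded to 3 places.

PN ≈ 0.439

p₁ = 0.399, p₀ = 0.224.
Under exogeneity and monotonicity, PN = (p₁ − p₀) / p₁.
PN = (0.399 − 0.224) / 0.399 = 0.175 / 0.399 ≈ 0.4386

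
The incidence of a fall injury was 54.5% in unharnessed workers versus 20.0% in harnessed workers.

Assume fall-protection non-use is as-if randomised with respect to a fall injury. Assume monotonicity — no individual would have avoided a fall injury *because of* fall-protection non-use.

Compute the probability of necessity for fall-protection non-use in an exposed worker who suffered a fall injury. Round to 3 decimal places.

PN ≈ 0.633

p₁ = 0.545, p₀ = 0.2.
Under exogeneity and monotonicity, PN = (p₁ − p₀) / p₁.
PN = (0.545 − 0.2) / 0.545 = 0.345 / 0.545 ≈ 0.6330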